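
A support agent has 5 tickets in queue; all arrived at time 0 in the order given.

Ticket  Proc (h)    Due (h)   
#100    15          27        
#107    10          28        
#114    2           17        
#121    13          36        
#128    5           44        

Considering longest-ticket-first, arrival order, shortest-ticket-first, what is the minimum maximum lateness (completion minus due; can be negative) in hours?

LPT (decreasing processing time): #100 #121 #107 #128 #114.
#100: 0→15, due 27, lateness -12
#121: 15→28, due 36, lateness -8
#107: 28→38, due 28, lateness 10
#128: 38→43, due 44, lateness -1
#114: 43→45, due 17, lateness 28
Maximum = 28.
FIFO (arrival order): #100 #107 #114 #121 #128.
#100: 0→15, due 27, lateness -12
#107: 15→25, due 28, lateness -3
#114: 25→27, due 17, lateness 10
#121: 27→40, due 36, lateness 4
#128: 40→45, due 44, lateness 1
Maximum = 10.
SPT (increasing processing time): #114 #128 #107 #121 #100.
#114: 0→2, due 17, lateness -15
#128: 2→7, due 44, lateness -37
#107: 7→17, due 28, lateness -11
#121: 17→30, due 36, lateness -6
#100: 30→45, due 27, lateness 18
Maximum = 18.
LPT 28, FIFO 10, SPT 18 → minimum 10.

10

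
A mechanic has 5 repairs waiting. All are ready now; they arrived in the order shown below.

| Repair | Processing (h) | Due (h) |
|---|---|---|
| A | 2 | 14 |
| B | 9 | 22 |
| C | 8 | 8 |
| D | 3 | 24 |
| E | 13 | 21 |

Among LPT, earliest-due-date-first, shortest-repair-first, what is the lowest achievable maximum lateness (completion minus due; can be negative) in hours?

11

LPT (decreasing processing time): E B C D A.
E: 0→13, due 21, lateness -8
B: 13→22, due 22, lateness 0
C: 22→30, due 8, lateness 22
D: 30→33, due 24, lateness 9
A: 33→35, due 14, lateness 21
Maximum = 22.
EDD (increasing due date): C A E B D.
C: 0→8, due 8, lateness 0
A: 8→10, due 14, lateness -4
E: 10→23, due 21, lateness 2
B: 23→32, due 22, lateness 10
D: 32→35, due 24, lateness 11
Maximum = 11.
SPT (increasing processing time): A D C B E.
A: 0→2, due 14, lateness -12
D: 2→5, due 24, lateness -19
C: 5→13, due 8, lateness 5
B: 13→22, due 22, lateness 0
E: 22→35, due 21, lateness 14
Maximum = 14.
LPT 22, EDD 11, SPT 14 → minimum 11.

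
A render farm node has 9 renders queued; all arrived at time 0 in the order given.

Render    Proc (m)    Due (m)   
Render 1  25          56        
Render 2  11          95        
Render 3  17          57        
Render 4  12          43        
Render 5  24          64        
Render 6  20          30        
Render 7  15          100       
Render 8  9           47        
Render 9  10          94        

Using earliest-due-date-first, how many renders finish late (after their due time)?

6

EDD (increasing due date): Render 6 Render 4 Render 8 Render 1 Render 3 Render 5 Render 9 Render 2 Render 7.
Render 6: 0→20, due 30, tardiness 0
Render 4: 20→32, due 43, tardiness 0
Render 8: 32→41, due 47, tardiness 0
Render 1: 41→66, due 56, tardiness 10
Render 3: 66→83, due 57, tardiness 26
Render 5: 83→107, due 64, tardiness 43
Render 9: 107→117, due 94, tardiness 23
Render 2: 117→128, due 95, tardiness 33
Render 7: 128→143, due 100, tardiness 43
Late renders: 6.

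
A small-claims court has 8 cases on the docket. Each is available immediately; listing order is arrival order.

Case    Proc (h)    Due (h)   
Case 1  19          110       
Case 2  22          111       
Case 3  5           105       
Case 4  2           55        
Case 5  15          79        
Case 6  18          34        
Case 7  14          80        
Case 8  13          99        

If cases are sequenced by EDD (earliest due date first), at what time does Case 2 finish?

EDD (increasing due date): Case 6 Case 4 Case 5 Case 7 Case 8 Case 3 Case 1 Case 2.
Case 6: 0→18
Case 4: 18→20
Case 5: 20→35
Case 7: 35→49
Case 8: 49→62
Case 3: 62→67
Case 1: 67→86
Case 2: 86→108

108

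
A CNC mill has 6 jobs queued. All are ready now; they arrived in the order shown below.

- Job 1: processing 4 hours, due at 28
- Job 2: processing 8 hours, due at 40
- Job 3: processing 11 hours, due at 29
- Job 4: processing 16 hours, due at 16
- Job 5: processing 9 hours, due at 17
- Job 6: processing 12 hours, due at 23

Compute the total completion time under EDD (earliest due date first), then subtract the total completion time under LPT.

-16

EDD (increasing due date): Job 4 Job 5 Job 6 Job 1 Job 3 Job 2.
Job 4: 0→16
Job 5: 16→25
Job 6: 25→37
Job 1: 37→41
Job 3: 41→52
Job 2: 52→60
Sum = 16+25+37+41+52+60 = 231.
LPT (decreasing processing time): Job 4 Job 6 Job 3 Job 5 Job 2 Job 1.
Job 4: 0→16
Job 6: 16→28
Job 3: 28→39
Job 5: 39→48
Job 2: 48→56
Job 1: 56→60
Sum = 16+28+39+48+56+60 = 247.
Difference = 231 − 247 = -16.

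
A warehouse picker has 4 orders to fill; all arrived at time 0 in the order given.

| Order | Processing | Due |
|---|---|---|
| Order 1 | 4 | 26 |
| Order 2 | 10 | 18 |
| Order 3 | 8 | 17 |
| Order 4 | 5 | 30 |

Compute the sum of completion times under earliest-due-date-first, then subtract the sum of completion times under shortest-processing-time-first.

EDD (increasing due date): Order 3 Order 2 Order 1 Order 4.
Order 3: 0→8
Order 2: 8→18
Order 1: 18→22
Order 4: 22→27
Sum = 8+18+22+27 = 75.
SPT (increasing processing time): Order 1 Order 4 Order 3 Order 2.
Order 1: 0→4
Order 4: 4→9
Order 3: 9→17
Order 2: 17→27
Sum = 4+9+17+27 = 57.
Difference = 75 − 57 = 18.

18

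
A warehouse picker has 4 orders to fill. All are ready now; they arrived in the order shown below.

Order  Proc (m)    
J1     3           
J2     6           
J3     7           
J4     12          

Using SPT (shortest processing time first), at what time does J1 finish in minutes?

SPT (increasing processing time): J1 J2 J3 J4.
J1: 0→3

3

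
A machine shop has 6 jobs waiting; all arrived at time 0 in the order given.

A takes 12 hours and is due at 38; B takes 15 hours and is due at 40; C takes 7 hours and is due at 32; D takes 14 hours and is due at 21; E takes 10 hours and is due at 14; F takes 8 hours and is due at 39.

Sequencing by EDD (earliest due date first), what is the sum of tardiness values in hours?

EDD (increasing due date): E D C A F B.
E: 0→10, due 14, tardiness 0
D: 10→24, due 21, tardiness 3
C: 24→31, due 32, tardiness 0
A: 31→43, due 38, tardiness 5
F: 43→51, due 39, tardiness 12
B: 51→66, due 40, tardiness 26
Sum = 0+3+0+5+12+26 = 46.

46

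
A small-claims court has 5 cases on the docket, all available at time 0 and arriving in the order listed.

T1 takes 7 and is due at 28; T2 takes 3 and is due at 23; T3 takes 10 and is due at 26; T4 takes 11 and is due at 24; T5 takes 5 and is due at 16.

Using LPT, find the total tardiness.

30

LPT (decreasing processing time): T4 T3 T1 T5 T2.
T4: 0→11, due 24, tardiness 0
T3: 11→21, due 26, tardiness 0
T1: 21→28, due 28, tardiness 0
T5: 28→33, due 16, tardiness 17
T2: 33→36, due 23, tardiness 13
Sum = 0+0+0+17+13 = 30.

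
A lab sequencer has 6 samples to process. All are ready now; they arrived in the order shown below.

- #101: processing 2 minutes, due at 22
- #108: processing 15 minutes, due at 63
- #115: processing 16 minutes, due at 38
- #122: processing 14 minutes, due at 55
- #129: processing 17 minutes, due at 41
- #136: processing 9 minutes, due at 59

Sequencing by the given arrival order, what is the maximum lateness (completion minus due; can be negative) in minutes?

FIFO (arrival order): #101 #108 #115 #122 #129 #136.
#101: 0→2, due 22, lateness -20
#108: 2→17, due 63, lateness -46
#115: 17→33, due 38, lateness -5
#122: 33→47, due 55, lateness -8
#129: 47→64, due 41, lateness 23
#136: 64→73, due 59, lateness 14
Maximum = 23.

23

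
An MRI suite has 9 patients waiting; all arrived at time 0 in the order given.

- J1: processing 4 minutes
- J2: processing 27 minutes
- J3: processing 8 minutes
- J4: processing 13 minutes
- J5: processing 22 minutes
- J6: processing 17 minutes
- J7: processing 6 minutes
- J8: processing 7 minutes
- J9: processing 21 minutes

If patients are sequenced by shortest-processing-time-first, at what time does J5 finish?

98

SPT (increasing processing time): J1 J7 J8 J3 J4 J6 J9 J5 J2.
J1: 0→4
J7: 4→10
J8: 10→17
J3: 17→25
J4: 25→38
J6: 38→55
J9: 55→76
J5: 76→98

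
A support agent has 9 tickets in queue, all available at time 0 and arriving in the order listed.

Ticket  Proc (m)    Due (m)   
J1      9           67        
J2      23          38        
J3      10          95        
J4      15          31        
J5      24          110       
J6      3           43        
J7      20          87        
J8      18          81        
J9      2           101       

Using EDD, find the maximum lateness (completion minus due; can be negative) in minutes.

14

EDD (increasing due date): J4 J2 J6 J1 J8 J7 J3 J9 J5.
J4: 0→15, due 31, lateness -16
J2: 15→38, due 38, lateness 0
J6: 38→41, due 43, lateness -2
J1: 41→50, due 67, lateness -17
J8: 50→68, due 81, lateness -13
J7: 68→88, due 87, lateness 1
J3: 88→98, due 95, lateness 3
J9: 98→100, due 101, lateness -1
J5: 100→124, due 110, lateness 14
Maximum = 14.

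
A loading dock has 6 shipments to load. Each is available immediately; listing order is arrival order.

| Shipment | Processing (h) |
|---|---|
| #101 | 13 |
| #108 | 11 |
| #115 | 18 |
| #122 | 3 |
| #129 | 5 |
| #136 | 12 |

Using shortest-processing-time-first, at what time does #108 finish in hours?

19

SPT (increasing processing time): #122 #129 #108 #136 #101 #115.
#122: 0→3
#129: 3→8
#108: 8→19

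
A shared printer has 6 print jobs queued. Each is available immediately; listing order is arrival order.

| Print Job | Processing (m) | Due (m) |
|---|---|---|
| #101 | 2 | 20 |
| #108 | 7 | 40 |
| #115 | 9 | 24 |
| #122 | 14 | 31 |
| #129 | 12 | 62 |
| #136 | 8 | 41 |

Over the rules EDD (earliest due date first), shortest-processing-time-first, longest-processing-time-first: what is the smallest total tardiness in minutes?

EDD (increasing due date): #101 #115 #122 #108 #136 #129.
#101: 0→2, due 20, tardiness 0
#115: 2→11, due 24, tardiness 0
#122: 11→25, due 31, tardiness 0
#108: 25→32, due 40, tardiness 0
#136: 32→40, due 41, tardiness 0
#129: 40→52, due 62, tardiness 0
Sum = 0+0+0+0+0+0 = 0.
SPT (increasing processing time): #101 #108 #136 #115 #129 #122.
#101: 0→2, due 20, tardiness 0
#108: 2→9, due 40, tardiness 0
#136: 9→17, due 41, tardiness 0
#115: 17→26, due 24, tardiness 2
#129: 26→38, due 62, tardiness 0
#122: 38→52, due 31, tardiness 21
Sum = 0+0+0+2+0+21 = 23.
LPT (decreasing processing time): #122 #129 #115 #136 #108 #101.
#122: 0→14, due 31, tardiness 0
#129: 14→26, due 62, tardiness 0
#115: 26→35, due 24, tardiness 11
#136: 35→43, due 41, tardiness 2
#108: 43→50, due 40, tardiness 10
#101: 50→52, due 20, tardiness 32
Sum = 0+0+11+2+10+32 = 55.
EDD 0, SPT 23, LPT 55 → minimum 0.

0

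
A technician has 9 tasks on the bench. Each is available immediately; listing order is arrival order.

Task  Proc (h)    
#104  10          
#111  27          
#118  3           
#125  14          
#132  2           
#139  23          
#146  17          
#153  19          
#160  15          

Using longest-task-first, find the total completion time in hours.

831

LPT (decreasing processing time): #111 #139 #153 #146 #160 #125 #104 #118 #132.
#111: 0→27
#139: 27→50
#153: 50→69
#146: 69→86
#160: 86→101
#125: 101→115
#104: 115→125
#118: 125→128
#132: 128→130
Sum = 27+50+69+86+101+115+125+128+130 = 831.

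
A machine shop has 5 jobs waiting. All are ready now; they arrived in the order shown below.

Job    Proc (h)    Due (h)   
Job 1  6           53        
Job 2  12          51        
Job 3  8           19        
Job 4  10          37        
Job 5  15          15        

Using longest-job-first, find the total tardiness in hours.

LPT (decreasing processing time): Job 5 Job 2 Job 4 Job 3 Job 1.
Job 5: 0→15, due 15, tardiness 0
Job 2: 15→27, due 51, tardiness 0
Job 4: 27→37, due 37, tardiness 0
Job 3: 37→45, due 19, tardiness 26
Job 1: 45→51, due 53, tardiness 0
Sum = 0+0+0+26+0 = 26.

26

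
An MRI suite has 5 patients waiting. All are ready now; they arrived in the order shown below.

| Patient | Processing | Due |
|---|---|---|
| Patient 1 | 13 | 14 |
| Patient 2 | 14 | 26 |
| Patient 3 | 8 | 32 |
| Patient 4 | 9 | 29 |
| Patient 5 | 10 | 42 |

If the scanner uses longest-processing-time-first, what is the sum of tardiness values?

LPT (decreasing processing time): Patient 2 Patient 1 Patient 5 Patient 4 Patient 3.
Patient 2: 0→14, due 26, tardiness 0
Patient 1: 14→27, due 14, tardiness 13
Patient 5: 27→37, due 42, tardiness 0
Patient 4: 37→46, due 29, tardiness 17
Patient 3: 46→54, due 32, tardiness 22
Sum = 0+13+0+17+22 = 52.

52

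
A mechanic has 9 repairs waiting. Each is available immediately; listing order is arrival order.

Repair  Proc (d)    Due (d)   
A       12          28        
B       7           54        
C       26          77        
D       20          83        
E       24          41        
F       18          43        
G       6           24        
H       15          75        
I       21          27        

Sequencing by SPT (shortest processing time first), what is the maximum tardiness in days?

82

SPT (increasing processing time): G B A H F D I E C.
G: 0→6, due 24, tardiness 0
B: 6→13, due 54, tardiness 0
A: 13→25, due 28, tardiness 0
H: 25→40, due 75, tardiness 0
F: 40→58, due 43, tardiness 15
D: 58→78, due 83, tardiness 0
I: 78→99, due 27, tardiness 72
E: 99→123, due 41, tardiness 82
C: 123→149, due 77, tardiness 72
Maximum = 82.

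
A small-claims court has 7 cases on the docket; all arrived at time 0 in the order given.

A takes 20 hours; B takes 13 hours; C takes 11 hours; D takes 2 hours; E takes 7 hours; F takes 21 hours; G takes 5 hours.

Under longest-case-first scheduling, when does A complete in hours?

LPT (decreasing processing time): F A B C E G D.
F: 0→21
A: 21→41

41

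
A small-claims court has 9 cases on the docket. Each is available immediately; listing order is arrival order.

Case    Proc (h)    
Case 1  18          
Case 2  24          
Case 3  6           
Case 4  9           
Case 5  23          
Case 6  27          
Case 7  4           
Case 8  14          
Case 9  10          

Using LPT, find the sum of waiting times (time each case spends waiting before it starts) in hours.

LPT (decreasing processing time): Case 6 Case 2 Case 5 Case 1 Case 8 Case 9 Case 4 Case 3 Case 7.
Case 6: waits 0, runs 0→27
Case 2: waits 27, runs 27→51
Case 5: waits 51, runs 51→74
Case 1: waits 74, runs 74→92
Case 8: waits 92, runs 92→106
Case 9: waits 106, runs 106→116
Case 4: waits 116, runs 116→125
Case 3: waits 125, runs 125→131
Case 7: waits 131, runs 131→135
Sum = 0+27+51+74+92+106+116+125+131 = 722.

722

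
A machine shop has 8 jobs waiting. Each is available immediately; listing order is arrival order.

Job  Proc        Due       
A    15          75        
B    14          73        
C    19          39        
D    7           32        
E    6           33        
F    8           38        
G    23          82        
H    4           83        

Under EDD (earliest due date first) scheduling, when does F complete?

EDD (increasing due date): D E F C B A G H.
D: 0→7
E: 7→13
F: 13→21

21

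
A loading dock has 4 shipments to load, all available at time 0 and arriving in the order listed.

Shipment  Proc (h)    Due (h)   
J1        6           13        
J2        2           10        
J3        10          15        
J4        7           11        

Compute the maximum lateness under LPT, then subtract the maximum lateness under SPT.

5

LPT (decreasing processing time): J3 J4 J1 J2.
J3: 0→10, due 15, lateness -5
J4: 10→17, due 11, lateness 6
J1: 17→23, due 13, lateness 10
J2: 23→25, due 10, lateness 15
Maximum = 15.
SPT (increasing processing time): J2 J1 J4 J3.
J2: 0→2, due 10, lateness -8
J1: 2→8, due 13, lateness -5
J4: 8→15, due 11, lateness 4
J3: 15→25, due 15, lateness 10
Maximum = 10.
Difference = 15 − 10 = 5.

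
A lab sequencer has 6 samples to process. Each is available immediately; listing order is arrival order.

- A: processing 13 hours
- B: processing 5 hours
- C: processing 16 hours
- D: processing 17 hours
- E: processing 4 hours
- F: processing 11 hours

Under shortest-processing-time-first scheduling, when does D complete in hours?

66

SPT (increasing processing time): E B F A C D.
E: 0→4
B: 4→9
F: 9→20
A: 20→33
C: 33→49
D: 49→66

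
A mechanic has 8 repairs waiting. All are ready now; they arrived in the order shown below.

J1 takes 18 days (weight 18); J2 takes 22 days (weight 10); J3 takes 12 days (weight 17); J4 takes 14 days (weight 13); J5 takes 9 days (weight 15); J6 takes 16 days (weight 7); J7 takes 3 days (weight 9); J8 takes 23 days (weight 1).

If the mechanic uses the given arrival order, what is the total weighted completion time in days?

FIFO (arrival order): J1 J2 J3 J4 J5 J6 J7 J8.
J1: finishes 18, weight 18, w·C = 324
J2: finishes 40, weight 10, w·C = 400
J3: finishes 52, weight 17, w·C = 884
J4: finishes 66, weight 13, w·C = 858
J5: finishes 75, weight 15, w·C = 1125
J6: finishes 91, weight 7, w·C = 637
J7: finishes 94, weight 9, w·C = 846
J8: finishes 117, weight 1, w·C = 117
Sum = 324+400+884+858+1125+637+846+117 = 5191.

5191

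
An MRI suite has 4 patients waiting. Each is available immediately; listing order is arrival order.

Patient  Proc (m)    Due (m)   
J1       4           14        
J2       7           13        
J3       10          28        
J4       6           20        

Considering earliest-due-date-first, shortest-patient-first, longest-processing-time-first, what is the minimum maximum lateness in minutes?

-1

EDD (increasing due date): J2 J1 J4 J3.
J2: 0→7, due 13, lateness -6
J1: 7→11, due 14, lateness -3
J4: 11→17, due 20, lateness -3
J3: 17→27, due 28, lateness -1
Maximum = -1.
SPT (increasing processing time): J1 J4 J2 J3.
J1: 0→4, due 14, lateness -10
J4: 4→10, due 20, lateness -10
J2: 10→17, due 13, lateness 4
J3: 17→27, due 28, lateness -1
Maximum = 4.
LPT (decreasing processing time): J3 J2 J4 J1.
J3: 0→10, due 28, lateness -18
J2: 10→17, due 13, lateness 4
J4: 17→23, due 20, lateness 3
J1: 23→27, due 14, lateness 13
Maximum = 13.
EDD -1, SPT 4, LPT 13 → minimum -1.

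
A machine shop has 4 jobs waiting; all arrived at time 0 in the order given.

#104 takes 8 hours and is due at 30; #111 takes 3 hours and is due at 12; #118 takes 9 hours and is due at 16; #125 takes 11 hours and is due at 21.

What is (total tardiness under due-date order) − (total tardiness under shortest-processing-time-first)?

EDD (increasing due date): #111 #118 #125 #104.
#111: 0→3, due 12, tardiness 0
#118: 3→12, due 16, tardiness 0
#125: 12→23, due 21, tardiness 2
#104: 23→31, due 30, tardiness 1
Sum = 0+0+2+1 = 3.
SPT (increasing processing time): #111 #104 #118 #125.
#111: 0→3, due 12, tardiness 0
#104: 3→11, due 30, tardiness 0
#118: 11→20, due 16, tardiness 4
#125: 20→31, due 21, tardiness 10
Sum = 0+0+4+10 = 14.
Difference = 3 − 14 = -11.

-11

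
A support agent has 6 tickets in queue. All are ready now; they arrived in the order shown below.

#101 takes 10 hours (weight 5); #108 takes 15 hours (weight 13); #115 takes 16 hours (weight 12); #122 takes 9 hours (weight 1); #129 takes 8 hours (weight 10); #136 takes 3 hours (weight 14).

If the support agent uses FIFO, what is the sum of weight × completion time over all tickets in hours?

FIFO (arrival order): #101 #108 #115 #122 #129 #136.
#101: finishes 10, weight 5, w·C = 50
#108: finishes 25, weight 13, w·C = 325
#115: finishes 41, weight 12, w·C = 492
#122: finishes 50, weight 1, w·C = 50
#129: finishes 58, weight 10, w·C = 580
#136: finishes 61, weight 14, w·C = 854
Sum = 50+325+492+50+580+854 = 2351.

2351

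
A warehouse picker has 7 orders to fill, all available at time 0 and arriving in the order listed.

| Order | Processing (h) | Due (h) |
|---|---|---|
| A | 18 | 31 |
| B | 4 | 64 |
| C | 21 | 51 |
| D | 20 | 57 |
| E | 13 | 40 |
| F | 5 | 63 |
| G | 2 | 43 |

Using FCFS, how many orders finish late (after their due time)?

FIFO (arrival order): A B C D E F G.
A: 0→18, due 31, tardiness 0
B: 18→22, due 64, tardiness 0
C: 22→43, due 51, tardiness 0
D: 43→63, due 57, tardiness 6
E: 63→76, due 40, tardiness 36
F: 76→81, due 63, tardiness 18
G: 81→83, due 43, tardiness 40
Late orders: 4.

4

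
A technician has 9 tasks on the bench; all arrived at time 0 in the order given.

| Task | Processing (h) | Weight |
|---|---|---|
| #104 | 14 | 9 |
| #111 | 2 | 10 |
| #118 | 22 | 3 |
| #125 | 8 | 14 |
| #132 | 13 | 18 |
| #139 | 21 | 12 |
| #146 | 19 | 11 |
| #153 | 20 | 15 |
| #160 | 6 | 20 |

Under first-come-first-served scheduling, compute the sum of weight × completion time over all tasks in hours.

8440

FIFO (arrival order): #104 #111 #118 #125 #132 #139 #146 #153 #160.
#104: finishes 14, weight 9, w·C = 126
#111: finishes 16, weight 10, w·C = 160
#118: finishes 38, weight 3, w·C = 114
#125: finishes 46, weight 14, w·C = 644
#132: finishes 59, weight 18, w·C = 1062
#139: finishes 80, weight 12, w·C = 960
#146: finishes 99, weight 11, w·C = 1089
#153: finishes 119, weight 15, w·C = 1785
#160: finishes 125, weight 20, w·C = 2500
Sum = 126+160+114+644+1062+960+1089+1785+2500 = 8440.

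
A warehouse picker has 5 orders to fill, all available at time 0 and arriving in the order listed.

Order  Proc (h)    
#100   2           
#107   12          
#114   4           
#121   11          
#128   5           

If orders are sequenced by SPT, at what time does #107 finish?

34

SPT (increasing processing time): #100 #114 #128 #121 #107.
#100: 0→2
#114: 2→6
#128: 6→11
#121: 11→22
#107: 22→34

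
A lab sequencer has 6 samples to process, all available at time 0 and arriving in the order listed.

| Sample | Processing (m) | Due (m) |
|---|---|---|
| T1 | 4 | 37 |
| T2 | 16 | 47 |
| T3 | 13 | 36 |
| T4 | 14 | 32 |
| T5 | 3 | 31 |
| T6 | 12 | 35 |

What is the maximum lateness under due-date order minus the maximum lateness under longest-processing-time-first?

EDD (increasing due date): T5 T4 T6 T3 T1 T2.
T5: 0→3, due 31, lateness -28
T4: 3→17, due 32, lateness -15
T6: 17→29, due 35, lateness -6
T3: 29→42, due 36, lateness 6
T1: 42→46, due 37, lateness 9
T2: 46→62, due 47, lateness 15
Maximum = 15.
LPT (decreasing processing time): T2 T4 T3 T6 T1 T5.
T2: 0→16, due 47, lateness -31
T4: 16→30, due 32, lateness -2
T3: 30→43, due 36, lateness 7
T6: 43→55, due 35, lateness 20
T1: 55→59, due 37, lateness 22
T5: 59→62, due 31, lateness 31
Maximum = 31.
Difference = 15 − 31 = -16.

-16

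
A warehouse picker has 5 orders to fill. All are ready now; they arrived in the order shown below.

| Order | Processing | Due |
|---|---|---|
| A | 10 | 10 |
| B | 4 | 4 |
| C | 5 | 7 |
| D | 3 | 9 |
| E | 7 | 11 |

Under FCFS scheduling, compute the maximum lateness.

18

FIFO (arrival order): A B C D E.
A: 0→10, due 10, lateness 0
B: 10→14, due 4, lateness 10
C: 14→19, due 7, lateness 12
D: 19→22, due 9, lateness 13
E: 22→29, due 11, lateness 18
Maximum = 18.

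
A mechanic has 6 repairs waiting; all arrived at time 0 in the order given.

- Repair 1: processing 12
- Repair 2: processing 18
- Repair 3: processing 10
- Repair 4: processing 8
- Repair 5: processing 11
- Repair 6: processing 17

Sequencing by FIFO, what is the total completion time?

265

FIFO (arrival order): Repair 1 Repair 2 Repair 3 Repair 4 Repair 5 Repair 6.
Repair 1: 0→12
Repair 2: 12→30
Repair 3: 30→40
Repair 4: 40→48
Repair 5: 48→59
Repair 6: 59→76
Sum = 12+30+40+48+59+76 = 265.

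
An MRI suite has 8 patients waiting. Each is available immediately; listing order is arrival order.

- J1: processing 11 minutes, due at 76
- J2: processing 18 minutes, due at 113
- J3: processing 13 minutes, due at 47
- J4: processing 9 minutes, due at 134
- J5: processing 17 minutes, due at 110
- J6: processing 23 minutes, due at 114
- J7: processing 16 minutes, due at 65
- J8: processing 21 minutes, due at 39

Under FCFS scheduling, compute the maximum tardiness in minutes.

FIFO (arrival order): J1 J2 J3 J4 J5 J6 J7 J8.
J1: 0→11, due 76, tardiness 0
J2: 11→29, due 113, tardiness 0
J3: 29→42, due 47, tardiness 0
J4: 42→51, due 134, tardiness 0
J5: 51→68, due 110, tardiness 0
J6: 68→91, due 114, tardiness 0
J7: 91→107, due 65, tardiness 42
J8: 107→128, due 39, tardiness 89
Maximum = 89.

89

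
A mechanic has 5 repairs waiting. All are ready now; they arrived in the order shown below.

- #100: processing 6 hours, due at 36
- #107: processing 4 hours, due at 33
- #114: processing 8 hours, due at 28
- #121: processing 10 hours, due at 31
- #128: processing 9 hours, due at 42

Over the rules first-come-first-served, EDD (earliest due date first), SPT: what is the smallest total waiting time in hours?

FIFO (arrival order): #100 #107 #114 #121 #128.
#100: waits 0, runs 0→6
#107: waits 6, runs 6→10
#114: waits 10, runs 10→18
#121: waits 18, runs 18→28
#128: waits 28, runs 28→37
Sum = 0+6+10+18+28 = 62.
EDD (increasing due date): #114 #121 #107 #100 #128.
#114: waits 0, runs 0→8
#121: waits 8, runs 8→18
#107: waits 18, runs 18→22
#100: waits 22, runs 22→28
#128: waits 28, runs 28→37
Sum = 0+8+18+22+28 = 76.
SPT (increasing processing time): #107 #100 #114 #128 #121.
#107: waits 0, runs 0→4
#100: waits 4, runs 4→10
#114: waits 10, runs 10→18
#128: waits 18, runs 18→27
#121: waits 27, runs 27→37
Sum = 0+4+10+18+27 = 59.
FIFO 62, EDD 76, SPT 59 → minimum 59.

59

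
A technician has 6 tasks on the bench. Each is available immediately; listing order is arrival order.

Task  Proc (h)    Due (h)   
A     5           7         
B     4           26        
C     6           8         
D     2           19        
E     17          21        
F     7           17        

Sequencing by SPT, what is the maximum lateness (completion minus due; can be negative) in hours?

20

SPT (increasing processing time): D B A C F E.
D: 0→2, due 19, lateness -17
B: 2→6, due 26, lateness -20
A: 6→11, due 7, lateness 4
C: 11→17, due 8, lateness 9
F: 17→24, due 17, lateness 7
E: 24→41, due 21, lateness 20
Maximum = 20.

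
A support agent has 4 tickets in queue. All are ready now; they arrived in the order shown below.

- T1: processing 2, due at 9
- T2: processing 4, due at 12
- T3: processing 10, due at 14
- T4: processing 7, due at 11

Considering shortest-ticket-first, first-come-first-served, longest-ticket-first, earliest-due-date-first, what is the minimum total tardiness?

SPT (increasing processing time): T1 T2 T4 T3.
T1: 0→2, due 9, tardiness 0
T2: 2→6, due 12, tardiness 0
T4: 6→13, due 11, tardiness 2
T3: 13→23, due 14, tardiness 9
Sum = 0+0+2+9 = 11.
FIFO (arrival order): T1 T2 T3 T4.
T1: 0→2, due 9, tardiness 0
T2: 2→6, due 12, tardiness 0
T3: 6→16, due 14, tardiness 2
T4: 16→23, due 11, tardiness 12
Sum = 0+0+2+12 = 14.
LPT (decreasing processing time): T3 T4 T2 T1.
T3: 0→10, due 14, tardiness 0
T4: 10→17, due 11, tardiness 6
T2: 17→21, due 12, tardiness 9
T1: 21→23, due 9, tardiness 14
Sum = 0+6+9+14 = 29.
EDD (increasing due date): T1 T4 T2 T3.
T1: 0→2, due 9, tardiness 0
T4: 2→9, due 11, tardiness 0
T2: 9→13, due 12, tardiness 1
T3: 13→23, due 14, tardiness 9
Sum = 0+0+1+9 = 10.
SPT 11, FIFO 14, LPT 29, EDD 10 → minimum 10.

10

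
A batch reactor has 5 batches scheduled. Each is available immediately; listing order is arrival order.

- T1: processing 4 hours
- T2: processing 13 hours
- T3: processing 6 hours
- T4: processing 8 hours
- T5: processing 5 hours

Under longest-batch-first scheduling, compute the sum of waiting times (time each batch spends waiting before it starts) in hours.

93

LPT (decreasing processing time): T2 T4 T3 T5 T1.
T2: waits 0, runs 0→13
T4: waits 13, runs 13→21
T3: waits 21, runs 21→27
T5: waits 27, runs 27→32
T1: waits 32, runs 32→36
Sum = 0+13+21+27+32 = 93.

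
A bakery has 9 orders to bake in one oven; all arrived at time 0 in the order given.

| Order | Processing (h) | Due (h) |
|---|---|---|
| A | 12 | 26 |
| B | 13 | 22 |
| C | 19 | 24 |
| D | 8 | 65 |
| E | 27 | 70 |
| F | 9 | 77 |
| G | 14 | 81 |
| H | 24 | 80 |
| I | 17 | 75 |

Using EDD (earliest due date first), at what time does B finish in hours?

13

EDD (increasing due date): B C A D E I F H G.
B: 0→13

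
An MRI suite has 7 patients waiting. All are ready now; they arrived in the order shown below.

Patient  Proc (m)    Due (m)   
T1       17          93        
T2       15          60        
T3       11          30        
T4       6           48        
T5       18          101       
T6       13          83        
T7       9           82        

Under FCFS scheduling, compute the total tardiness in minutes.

FIFO (arrival order): T1 T2 T3 T4 T5 T6 T7.
T1: 0→17, due 93, tardiness 0
T2: 17→32, due 60, tardiness 0
T3: 32→43, due 30, tardiness 13
T4: 43→49, due 48, tardiness 1
T5: 49→67, due 101, tardiness 0
T6: 67→80, due 83, tardiness 0
T7: 80→89, due 82, tardiness 7
Sum = 0+0+13+1+0+0+7 = 21.

21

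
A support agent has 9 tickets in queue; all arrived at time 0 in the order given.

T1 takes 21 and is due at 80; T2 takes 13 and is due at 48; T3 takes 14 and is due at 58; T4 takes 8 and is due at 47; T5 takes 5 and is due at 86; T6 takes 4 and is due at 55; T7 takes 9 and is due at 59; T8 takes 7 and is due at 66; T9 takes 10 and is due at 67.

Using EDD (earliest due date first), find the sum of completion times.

438

EDD (increasing due date): T4 T2 T6 T3 T7 T8 T9 T1 T5.
T4: 0→8
T2: 8→21
T6: 21→25
T3: 25→39
T7: 39→48
T8: 48→55
T9: 55→65
T1: 65→86
T5: 86→91
Sum = 8+21+25+39+48+55+65+86+91 = 438.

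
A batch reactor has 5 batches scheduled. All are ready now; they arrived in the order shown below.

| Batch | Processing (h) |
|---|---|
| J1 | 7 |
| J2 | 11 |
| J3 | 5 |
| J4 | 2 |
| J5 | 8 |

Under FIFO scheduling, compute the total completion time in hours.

FIFO (arrival order): J1 J2 J3 J4 J5.
J1: 0→7
J2: 7→18
J3: 18→23
J4: 23→25
J5: 25→33
Sum = 7+18+23+25+33 = 106.

106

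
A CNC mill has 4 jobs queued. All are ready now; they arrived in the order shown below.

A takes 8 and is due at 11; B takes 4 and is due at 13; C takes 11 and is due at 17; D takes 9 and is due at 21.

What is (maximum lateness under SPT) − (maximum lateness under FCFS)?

4

SPT (increasing processing time): B A D C.
B: 0→4, due 13, lateness -9
A: 4→12, due 11, lateness 1
D: 12→21, due 21, lateness 0
C: 21→32, due 17, lateness 15
Maximum = 15.
FIFO (arrival order): A B C D.
A: 0→8, due 11, lateness -3
B: 8→12, due 13, lateness -1
C: 12→23, due 17, lateness 6
D: 23→32, due 21, lateness 11
Maximum = 11.
Difference = 15 − 11 = 4.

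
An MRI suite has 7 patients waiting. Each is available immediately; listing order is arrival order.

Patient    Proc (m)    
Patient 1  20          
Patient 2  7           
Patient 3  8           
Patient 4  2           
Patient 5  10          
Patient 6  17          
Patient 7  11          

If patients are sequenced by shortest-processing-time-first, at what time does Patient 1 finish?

75

SPT (increasing processing time): Patient 4 Patient 2 Patient 3 Patient 5 Patient 7 Patient 6 Patient 1.
Patient 4: 0→2
Patient 2: 2→9
Patient 3: 9→17
Patient 5: 17→27
Patient 7: 27→38
Patient 6: 38→55
Patient 1: 55→75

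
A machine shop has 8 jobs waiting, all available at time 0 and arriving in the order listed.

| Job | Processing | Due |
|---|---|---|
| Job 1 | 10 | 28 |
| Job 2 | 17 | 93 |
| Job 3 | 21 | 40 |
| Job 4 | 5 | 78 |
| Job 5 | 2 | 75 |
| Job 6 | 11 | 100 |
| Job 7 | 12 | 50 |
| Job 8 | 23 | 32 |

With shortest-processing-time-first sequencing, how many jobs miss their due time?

SPT (increasing processing time): Job 5 Job 4 Job 1 Job 6 Job 7 Job 2 Job 3 Job 8.
Job 5: 0→2, due 75, tardiness 0
Job 4: 2→7, due 78, tardiness 0
Job 1: 7→17, due 28, tardiness 0
Job 6: 17→28, due 100, tardiness 0
Job 7: 28→40, due 50, tardiness 0
Job 2: 40→57, due 93, tardiness 0
Job 3: 57→78, due 40, tardiness 38
Job 8: 78→101, due 32, tardiness 69
Late jobs: 2.

2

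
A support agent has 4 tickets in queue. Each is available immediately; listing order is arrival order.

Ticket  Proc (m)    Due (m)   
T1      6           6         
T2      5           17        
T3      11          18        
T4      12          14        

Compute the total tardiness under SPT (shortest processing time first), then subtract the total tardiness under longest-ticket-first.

SPT (increasing processing time): T2 T1 T3 T4.
T2: 0→5, due 17, tardiness 0
T1: 5→11, due 6, tardiness 5
T3: 11→22, due 18, tardiness 4
T4: 22→34, due 14, tardiness 20
Sum = 0+5+4+20 = 29.
LPT (decreasing processing time): T4 T3 T1 T2.
T4: 0→12, due 14, tardiness 0
T3: 12→23, due 18, tardiness 5
T1: 23→29, due 6, tardiness 23
T2: 29→34, due 17, tardiness 17
Sum = 0+5+23+17 = 45.
Difference = 29 − 45 = -16.

-16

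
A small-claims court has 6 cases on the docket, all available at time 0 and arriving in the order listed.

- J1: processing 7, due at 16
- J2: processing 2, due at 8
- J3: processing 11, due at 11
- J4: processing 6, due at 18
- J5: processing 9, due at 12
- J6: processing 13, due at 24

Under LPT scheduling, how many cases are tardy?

5

LPT (decreasing processing time): J6 J3 J5 J1 J4 J2.
J6: 0→13, due 24, tardiness 0
J3: 13→24, due 11, tardiness 13
J5: 24→33, due 12, tardiness 21
J1: 33→40, due 16, tardiness 24
J4: 40→46, due 18, tardiness 28
J2: 46→48, due 8, tardiness 40
Late cases: 5.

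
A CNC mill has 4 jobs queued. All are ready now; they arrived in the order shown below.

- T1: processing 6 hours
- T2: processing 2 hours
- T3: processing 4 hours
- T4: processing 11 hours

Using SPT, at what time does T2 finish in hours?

SPT (increasing processing time): T2 T3 T1 T4.
T2: 0→2

2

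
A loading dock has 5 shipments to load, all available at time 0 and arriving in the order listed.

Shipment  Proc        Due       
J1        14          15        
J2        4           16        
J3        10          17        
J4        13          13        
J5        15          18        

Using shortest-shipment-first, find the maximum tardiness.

38

SPT (increasing processing time): J2 J3 J4 J1 J5.
J2: 0→4, due 16, tardiness 0
J3: 4→14, due 17, tardiness 0
J4: 14→27, due 13, tardiness 14
J1: 27→41, due 15, tardiness 26
J5: 41→56, due 18, tardiness 38
Maximum = 38.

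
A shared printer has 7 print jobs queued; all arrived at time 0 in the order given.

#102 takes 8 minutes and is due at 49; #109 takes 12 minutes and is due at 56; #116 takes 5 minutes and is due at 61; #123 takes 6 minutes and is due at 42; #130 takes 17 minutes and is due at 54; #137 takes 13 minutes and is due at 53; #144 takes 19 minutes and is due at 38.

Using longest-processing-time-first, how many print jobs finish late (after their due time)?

LPT (decreasing processing time): #144 #130 #137 #109 #102 #123 #116.
#144: 0→19, due 38, tardiness 0
#130: 19→36, due 54, tardiness 0
#137: 36→49, due 53, tardiness 0
#109: 49→61, due 56, tardiness 5
#102: 61→69, due 49, tardiness 20
#123: 69→75, due 42, tardiness 33
#116: 75→80, due 61, tardiness 19
Late print jobs: 4.

4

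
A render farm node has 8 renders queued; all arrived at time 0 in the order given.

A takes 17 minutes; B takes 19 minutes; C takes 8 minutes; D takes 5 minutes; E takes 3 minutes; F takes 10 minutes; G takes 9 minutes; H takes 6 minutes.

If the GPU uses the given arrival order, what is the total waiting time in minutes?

331

FIFO (arrival order): A B C D E F G H.
A: waits 0, runs 0→17
B: waits 17, runs 17→36
C: waits 36, runs 36→44
D: waits 44, runs 44→49
E: waits 49, runs 49→52
F: waits 52, runs 52→62
G: waits 62, runs 62→71
H: waits 71, runs 71→77
Sum = 0+17+36+44+49+52+62+71 = 331.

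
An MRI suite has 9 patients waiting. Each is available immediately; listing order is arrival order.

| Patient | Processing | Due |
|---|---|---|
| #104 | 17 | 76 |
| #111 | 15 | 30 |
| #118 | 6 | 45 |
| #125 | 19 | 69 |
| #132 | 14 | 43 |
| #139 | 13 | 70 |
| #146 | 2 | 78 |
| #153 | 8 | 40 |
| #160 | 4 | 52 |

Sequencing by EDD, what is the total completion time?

504

EDD (increasing due date): #111 #153 #132 #118 #160 #125 #139 #104 #146.
#111: 0→15
#153: 15→23
#132: 23→37
#118: 37→43
#160: 43→47
#125: 47→66
#139: 66→79
#104: 79→96
#146: 96→98
Sum = 15+23+37+43+47+66+79+96+98 = 504.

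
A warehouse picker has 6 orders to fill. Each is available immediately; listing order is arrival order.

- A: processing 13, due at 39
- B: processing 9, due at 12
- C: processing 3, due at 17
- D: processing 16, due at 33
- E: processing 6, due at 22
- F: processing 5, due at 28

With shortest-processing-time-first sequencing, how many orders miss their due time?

SPT (increasing processing time): C F E B A D.
C: 0→3, due 17, tardiness 0
F: 3→8, due 28, tardiness 0
E: 8→14, due 22, tardiness 0
B: 14→23, due 12, tardiness 11
A: 23→36, due 39, tardiness 0
D: 36→52, due 33, tardiness 19
Late orders: 2.

2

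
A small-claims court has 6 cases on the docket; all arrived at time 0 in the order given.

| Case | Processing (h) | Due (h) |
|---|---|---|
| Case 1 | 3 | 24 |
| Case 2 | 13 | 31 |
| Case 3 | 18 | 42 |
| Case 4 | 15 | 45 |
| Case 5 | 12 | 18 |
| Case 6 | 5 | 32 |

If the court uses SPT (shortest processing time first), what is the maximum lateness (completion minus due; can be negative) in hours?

SPT (increasing processing time): Case 1 Case 6 Case 5 Case 2 Case 4 Case 3.
Case 1: 0→3, due 24, lateness -21
Case 6: 3→8, due 32, lateness -24
Case 5: 8→20, due 18, lateness 2
Case 2: 20→33, due 31, lateness 2
Case 4: 33→48, due 45, lateness 3
Case 3: 48→66, due 42, lateness 24
Maximum = 24.

24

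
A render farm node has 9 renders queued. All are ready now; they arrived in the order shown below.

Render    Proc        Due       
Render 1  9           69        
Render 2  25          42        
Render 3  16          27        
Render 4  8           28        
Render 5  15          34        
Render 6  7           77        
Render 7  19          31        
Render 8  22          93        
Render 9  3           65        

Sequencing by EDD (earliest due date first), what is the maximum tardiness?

EDD (increasing due date): Render 3 Render 4 Render 7 Render 5 Render 2 Render 9 Render 1 Render 6 Render 8.
Render 3: 0→16, due 27, tardiness 0
Render 4: 16→24, due 28, tardiness 0
Render 7: 24→43, due 31, tardiness 12
Render 5: 43→58, due 34, tardiness 24
Render 2: 58→83, due 42, tardiness 41
Render 9: 83→86, due 65, tardiness 21
Render 1: 86→95, due 69, tardiness 26
Render 6: 95→102, due 77, tardiness 25
Render 8: 102→124, due 93, tardiness 31
Maximum = 41.

41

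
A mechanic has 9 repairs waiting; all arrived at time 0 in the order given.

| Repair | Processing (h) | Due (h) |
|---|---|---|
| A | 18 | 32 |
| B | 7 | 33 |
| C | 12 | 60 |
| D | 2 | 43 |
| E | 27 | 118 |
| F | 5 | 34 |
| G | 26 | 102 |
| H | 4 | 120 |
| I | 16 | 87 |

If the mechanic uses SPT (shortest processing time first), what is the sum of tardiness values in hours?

32

SPT (increasing processing time): D H F B C I A G E.
D: 0→2, due 43, tardiness 0
H: 2→6, due 120, tardiness 0
F: 6→11, due 34, tardiness 0
B: 11→18, due 33, tardiness 0
C: 18→30, due 60, tardiness 0
I: 30→46, due 87, tardiness 0
A: 46→64, due 32, tardiness 32
G: 64→90, due 102, tardiness 0
E: 90→117, due 118, tardiness 0
Sum = 0+0+0+0+0+0+32+0+0 = 32.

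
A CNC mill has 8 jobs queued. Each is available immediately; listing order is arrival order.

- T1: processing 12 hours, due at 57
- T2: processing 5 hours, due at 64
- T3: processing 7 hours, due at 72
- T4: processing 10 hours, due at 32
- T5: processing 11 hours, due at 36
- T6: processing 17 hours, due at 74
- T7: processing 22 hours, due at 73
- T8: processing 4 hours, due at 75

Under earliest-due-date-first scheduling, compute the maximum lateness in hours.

EDD (increasing due date): T4 T5 T1 T2 T3 T7 T6 T8.
T4: 0→10, due 32, lateness -22
T5: 10→21, due 36, lateness -15
T1: 21→33, due 57, lateness -24
T2: 33→38, due 64, lateness -26
T3: 38→45, due 72, lateness -27
T7: 45→67, due 73, lateness -6
T6: 67→84, due 74, lateness 10
T8: 84→88, due 75, lateness 13
Maximum = 13.

13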